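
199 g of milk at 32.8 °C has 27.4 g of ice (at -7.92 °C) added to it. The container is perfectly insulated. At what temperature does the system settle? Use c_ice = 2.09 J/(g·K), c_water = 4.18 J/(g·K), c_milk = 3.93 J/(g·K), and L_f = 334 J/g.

Taking heat into each body as positive, Σ m c ΔT = 0:
ice -7.92→0 °C: 27.4×2.09×7.92 = 453.55
  melt ice: 27.4×334 = 9151.6
  meltwater 0→T: 27.4×4.18×T = 114.53 T
  milk: 782.07(T − 32.8)
896.6 T = 25652 − 9605.1 = 16047
T ≈ 17.90 °C (positive, so assuming full melt was valid).

T_f ≈ 17.9 °C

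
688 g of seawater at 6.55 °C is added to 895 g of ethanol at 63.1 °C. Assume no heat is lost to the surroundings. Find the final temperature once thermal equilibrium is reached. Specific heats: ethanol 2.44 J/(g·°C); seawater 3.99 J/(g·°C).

T_f ≈ 31.6 °C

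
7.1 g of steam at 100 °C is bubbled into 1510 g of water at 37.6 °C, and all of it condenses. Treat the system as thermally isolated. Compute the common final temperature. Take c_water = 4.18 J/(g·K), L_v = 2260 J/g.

T_f ≈ 40.4 °C

Taking heat into each body as positive, Σ m c ΔT = 0:
steam→water at 100 °C releases m L_v = 7.1·2260 = 16046
  condensed water 100 °C→T: 29.68(T − 100)
  water warms: 1510·4.18·(T − 37.6) = 6311.8(T − 37.6)
6341.5 T = 16046 + 2967.8 + 237324 = 256337
T ≈ 40.42 °C (< 100 °C, so full condensation is consistent).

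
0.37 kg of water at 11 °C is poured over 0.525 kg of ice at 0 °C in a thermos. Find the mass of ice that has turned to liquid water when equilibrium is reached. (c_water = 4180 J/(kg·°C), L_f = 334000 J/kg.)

m_melted ≈ 0.0509 kg

Cooling the water to 0 °C releases 0.37×4180×11 = 17013 J.
Fully melting the ice requires m_ice L_f = 0.525×334000 = 175350 J.
Since 17013 < 175350 J, not all the ice melts; equilibrium is at 0 °C.
m_melt = 17013 / L_f = 0.05094 kg.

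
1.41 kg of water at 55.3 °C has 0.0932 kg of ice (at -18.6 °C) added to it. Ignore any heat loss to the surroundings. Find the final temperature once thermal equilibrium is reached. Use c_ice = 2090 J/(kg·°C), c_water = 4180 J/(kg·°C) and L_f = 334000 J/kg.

Taking heat into each body as positive, Σ m c ΔT = 0:
ice -18.6→0 °C: 0.0932·2090·18.6 = 3623.1; latent heat to melt: 0.0932·334000 = 31129; meltwater 0→T: 0.0932·4180·T = 389.58 T; water: 5893.8(T − 55.3)
6283.4 T = 325927 − 34752 = 291175
T ≈ 46.34 °C. Since T > 0 °C, the all-ice-melts assumption holds.

T_f ≈ 46.3 °C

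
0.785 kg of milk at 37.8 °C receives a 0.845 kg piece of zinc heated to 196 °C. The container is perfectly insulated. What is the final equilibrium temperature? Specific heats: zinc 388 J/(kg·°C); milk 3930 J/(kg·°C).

T_f ≈ 53.0 °C

T_f is the heat-capacity-weighted average of the initial temperatures:
T_f = (327.86*196 + 3085.1*37.8) / (327.86 + 3085.1)
    = 180875 / 3412.9 ≈ 53.00 °C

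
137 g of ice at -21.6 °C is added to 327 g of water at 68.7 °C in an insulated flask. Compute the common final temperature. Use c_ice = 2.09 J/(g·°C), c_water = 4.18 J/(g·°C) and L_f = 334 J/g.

T_f ≈ 21.6 °C

Sum of m c ΔT and latent-heat terms is zero:
ice -21.6→0 °C: 137×2.09×21.6 = 6184.7
  fusion: m_ice L_f = 137×334 = 45758
  warm the meltwater: 572.66 T
  water: 1366.9(T − 68.7)
1939.5 T = 93903 − 51943 = 41961
T ≈ 21.63 °C — above 0 °C, consistent with complete melting.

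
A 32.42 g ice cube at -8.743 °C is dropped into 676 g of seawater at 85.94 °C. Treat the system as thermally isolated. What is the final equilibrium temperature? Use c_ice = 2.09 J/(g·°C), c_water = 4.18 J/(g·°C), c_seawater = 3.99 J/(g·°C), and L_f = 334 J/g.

T_f ≈ 77.8 °C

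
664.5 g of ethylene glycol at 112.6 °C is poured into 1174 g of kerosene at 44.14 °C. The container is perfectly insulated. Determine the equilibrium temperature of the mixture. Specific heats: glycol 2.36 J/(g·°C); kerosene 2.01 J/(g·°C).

T_f ≈ 71.5 °C

With ΣQ=0 the equilibrium temperature is the m·c-weighted mean:
T_f = (1568.2·112.6 + 2359.7·44.14) / (1568.2 + 2359.7)
    = 280740 / 3928 ≈ 71.47 °C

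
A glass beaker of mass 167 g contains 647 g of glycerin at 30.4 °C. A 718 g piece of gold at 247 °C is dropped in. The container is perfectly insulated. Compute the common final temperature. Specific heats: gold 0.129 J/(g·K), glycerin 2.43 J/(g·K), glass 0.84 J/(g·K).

T_f ≈ 41.5 °C

Taking heat into each body as positive, Σ m c ΔT = 0:
718×0.129×(T − 247) + 647×2.43×(T − 30.4) + 167×0.84×(T − 30.4) = 0
(92.62 + 1572.2 + 140.28) T = 92.62×247 + 1572.2×30.4 + 140.28×30.4
T ≈ 41.51 °C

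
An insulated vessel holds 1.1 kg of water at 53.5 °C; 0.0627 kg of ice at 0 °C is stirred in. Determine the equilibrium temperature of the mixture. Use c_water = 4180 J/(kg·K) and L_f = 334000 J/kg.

Setting the total heat transfer to zero:
fusion: m_ice L_f = 0.0627·334000 = 20942
  meltwater 0→T: 0.0627·4180·T = 262.09 T
  water cools: 1.1·4180·(T − 53.5) = 4598(T − 53.5)
4860.1 T = 245993 − 20942 = 225051
T ≈ 46.31 °C. Since T > 0 °C, the all-ice-melts assumption holds.

T_f ≈ 46.3 °C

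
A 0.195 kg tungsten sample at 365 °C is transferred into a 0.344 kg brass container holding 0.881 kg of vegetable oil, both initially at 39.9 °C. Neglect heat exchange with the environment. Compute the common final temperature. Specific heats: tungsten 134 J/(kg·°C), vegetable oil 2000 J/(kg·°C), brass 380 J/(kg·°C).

T_f ≈ 44.3 °C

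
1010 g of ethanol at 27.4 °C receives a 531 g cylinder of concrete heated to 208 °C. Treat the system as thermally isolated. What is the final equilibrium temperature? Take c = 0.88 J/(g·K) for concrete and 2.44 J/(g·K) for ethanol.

T_f ≈ 56.2 °C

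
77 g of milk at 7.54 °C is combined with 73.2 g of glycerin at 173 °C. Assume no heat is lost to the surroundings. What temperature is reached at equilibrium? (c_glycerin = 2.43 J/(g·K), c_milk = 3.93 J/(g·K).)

Energy conservation, ΣQ = 0:
73.2×2.43×(T − 173) + 77×3.93×(T − 7.54) = 0
(177.88 + 302.61) T = 177.88×173 + 302.61×7.54
T ≈ 68.79 °C

T_f ≈ 68.8 °C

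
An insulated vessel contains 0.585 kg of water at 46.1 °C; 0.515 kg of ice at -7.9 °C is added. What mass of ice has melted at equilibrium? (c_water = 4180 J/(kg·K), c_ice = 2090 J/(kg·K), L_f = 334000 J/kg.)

m_melted ≈ 0.312 kg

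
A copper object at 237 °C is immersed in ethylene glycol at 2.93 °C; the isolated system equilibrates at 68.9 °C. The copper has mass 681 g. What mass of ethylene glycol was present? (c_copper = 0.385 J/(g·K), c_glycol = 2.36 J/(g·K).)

Heat lost by the copper = heat gained by the glycol:
681×0.385×(237 − 68.9) = m×2.36×(68.9 − 2.93)
155.69 m = 44073  ⇒  m ≈ 283.1 g

m ≈ 283 g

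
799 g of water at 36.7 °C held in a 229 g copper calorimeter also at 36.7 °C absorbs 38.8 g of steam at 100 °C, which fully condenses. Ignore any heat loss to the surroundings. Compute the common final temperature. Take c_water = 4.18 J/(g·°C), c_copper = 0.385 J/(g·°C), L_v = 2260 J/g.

T_f ≈ 64.0 °C

Sum of m c ΔT and latent-heat terms is zero:
latent heat released on condensation: 38.8×2260 = 87688
  condensate cools 100→T: 38.8×4.18×(T − 100) = 162.18(T − 100)
  original water: 3339.8(T − 36.7)
  copper cup: 229×0.385×(T − 36.7) = 88.17(T − 36.7)
3590.2 T = 87688 + 16218 + 125807 = 229713
T ≈ 63.98 °C — below 100 °C, confirming all the steam condensed.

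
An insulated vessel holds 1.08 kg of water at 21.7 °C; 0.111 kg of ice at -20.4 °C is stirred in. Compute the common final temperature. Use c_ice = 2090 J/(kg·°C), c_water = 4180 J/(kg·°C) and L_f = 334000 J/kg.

Let T be the final temperature. ΣQ_i = 0:
warm ice to 0 °C: 0.111×2090×(0 − (-20.4)) = 4732.6
  latent heat to melt: 0.111×334000 = 37074
  warm the meltwater: 463.98 T
  water cools: 1.08×4180×(T − 21.7) = 4514.4(T − 21.7)
4978.4 T = 97962 − 41807 = 56156
T ≈ 11.28 °C — above 0 °C, consistent with complete melting.

T_f ≈ 11.3 °C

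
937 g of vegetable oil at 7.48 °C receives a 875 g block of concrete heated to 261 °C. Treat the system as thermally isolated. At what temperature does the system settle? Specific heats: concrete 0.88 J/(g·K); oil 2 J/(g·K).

T_f ≈ 81.3 °C

Set heat shed by the hot body equal to heat absorbed by the cold body:
875·0.88·(261 − T) = 937·2·(T − 7.48)
770(261 − T) = 1874(T − 7.48)
2644 T = 214988  ⇒  T ≈ 81.31 °C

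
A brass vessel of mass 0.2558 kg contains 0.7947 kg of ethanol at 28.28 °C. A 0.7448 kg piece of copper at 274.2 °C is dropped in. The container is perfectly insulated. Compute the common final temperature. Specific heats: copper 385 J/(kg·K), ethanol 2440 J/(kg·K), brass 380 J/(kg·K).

T_f ≈ 58.6 °C

Net heat exchanged in the isolated system is zero:
0.7448×385×(T − 274.2) + 0.7947×2440×(T − 28.28) + 0.2558×380×(T − 28.28) = 0
(286.75 + 1939.1 + 97.2) T = 286.75×274.2 + 1939.1×28.28 + 97.2×28.28
T ≈ 58.64 °C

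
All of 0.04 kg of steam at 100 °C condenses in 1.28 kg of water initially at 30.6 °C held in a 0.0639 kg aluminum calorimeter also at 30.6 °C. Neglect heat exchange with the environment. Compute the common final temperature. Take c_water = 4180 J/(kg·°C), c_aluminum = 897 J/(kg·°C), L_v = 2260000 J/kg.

T_f ≈ 48.9 °C

Heat gained plus heat lost sum to zero:
latent heat released on condensation: 0.04×2260000 = 90400
  condensate cools 100→T: 0.04×4180×(T − 100) = 167.2(T − 100)
  original water: 5350.4(T − 30.6)
  cup: 57.32(T − 30.6)
5574.9 T = 90400 + 16720 + 165476 = 272596
T ≈ 48.90 °C, under the boiling point, so the assumption holds.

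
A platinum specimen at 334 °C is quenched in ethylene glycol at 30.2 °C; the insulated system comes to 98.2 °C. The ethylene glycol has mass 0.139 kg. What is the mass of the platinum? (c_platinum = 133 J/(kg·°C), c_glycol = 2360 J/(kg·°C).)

m ≈ 0.711 kg

Heat lost by the platinum = heat gained by the glycol:
m×133×(334 − 98.2) = 0.139×2360×(98.2 − 30.2)
31361 m = 22307  ⇒  m ≈ 0.7113 kg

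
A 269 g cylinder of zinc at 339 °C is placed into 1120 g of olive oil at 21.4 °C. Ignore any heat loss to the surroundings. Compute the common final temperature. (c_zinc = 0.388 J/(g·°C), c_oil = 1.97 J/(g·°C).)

|Q_zinc| = |Q_oil|:
269×0.388×(339 − T) = 1120×1.97×(T − 21.4)
104.37(339 − T) = 2206.4(T − 21.4)
2310.8 T = 82599  ⇒  T ≈ 35.75 °C

T_f ≈ 35.7 °C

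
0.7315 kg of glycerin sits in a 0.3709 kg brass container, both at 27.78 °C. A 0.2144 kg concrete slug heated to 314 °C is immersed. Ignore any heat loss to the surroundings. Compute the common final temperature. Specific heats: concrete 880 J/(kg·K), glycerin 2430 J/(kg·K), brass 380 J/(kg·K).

T_f ≈ 53.4 °C

Net heat exchanged in the isolated system is zero:
0.2144·880·(T − 314) + 0.7315·2430·(T − 27.78) + 0.3709·380·(T − 27.78) = 0
188.67(T − 314) + 1777.5(T − 27.78) + 140.94(T − 27.78) = 0
(188.67 + 1777.5 + 140.94) T = 188.67·314 + 1777.5·27.78 + 140.94·27.78
T ≈ 53.41 °C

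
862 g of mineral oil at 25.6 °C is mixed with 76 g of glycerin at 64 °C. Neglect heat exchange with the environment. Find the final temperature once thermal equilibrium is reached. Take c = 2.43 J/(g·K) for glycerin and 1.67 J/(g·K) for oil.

T_f ≈ 30.0 °C

Let T be the final temperature. ΣQ_i = 0:
76·2.43·(T − 64) + 862·1.67·(T − 25.6) = 0
(184.68 + 1439.5) T = 184.68·64 + 1439.5·25.6
T = 48672 / 1624.2 = 30 °C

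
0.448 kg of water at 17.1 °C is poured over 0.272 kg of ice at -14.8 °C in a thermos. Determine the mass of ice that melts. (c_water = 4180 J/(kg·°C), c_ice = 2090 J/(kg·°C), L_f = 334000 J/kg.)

Water can give up m c ΔT = 0.448×4180×17.1 = 32022 J before reaching 0 °C.
Warming the ice to 0 °C takes 0.272×2090×14.8 = 8413.5 J, leaving 23609 J for melting.
Fully melting the ice requires m_ice L_f = 0.272×334000 = 90848 J.
23609 J < 90848 J, so only part of the ice melts and the system sits at 0 °C.
Mass melted = 23609/334000 ≈ 0.07068 kg.

m_melted ≈ 0.0707 kg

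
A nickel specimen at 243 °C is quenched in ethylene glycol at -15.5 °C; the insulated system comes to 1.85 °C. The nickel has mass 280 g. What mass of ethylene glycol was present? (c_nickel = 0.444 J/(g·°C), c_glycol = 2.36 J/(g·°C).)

Taking heat into each body as positive, Σ m c ΔT = 0:
280×0.444×(1.85 − 243) + m×2.36×(1.85 − (-15.5)) = 0
40.95 m = 29980
m = 29980/40.95 ≈ 732.2 g

m ≈ 732 g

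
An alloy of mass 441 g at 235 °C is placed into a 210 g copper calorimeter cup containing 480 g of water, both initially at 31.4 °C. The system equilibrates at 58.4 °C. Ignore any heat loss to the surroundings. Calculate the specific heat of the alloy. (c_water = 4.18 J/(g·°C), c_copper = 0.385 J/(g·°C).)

Let T be the final temperature. ΣQ_i = 0:
441·c·(58.4 − 235) + 480·4.18·(58.4 − 31.4) + 210·0.385·(58.4 − 31.4) = 0
-77881 c = -56356
c = -56356/-77881 ≈ 0.7236 J/(g·°C)

c ≈ 0.724 J/(g·°C)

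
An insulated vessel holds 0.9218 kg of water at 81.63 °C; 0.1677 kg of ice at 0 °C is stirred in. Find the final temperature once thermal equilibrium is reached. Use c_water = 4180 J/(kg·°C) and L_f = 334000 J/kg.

Setting the total heat transfer to zero:
fusion: m_ice L_f = 0.1677×334000 = 56012
  meltwater 0→T: 0.1677×4180×T = 700.99 T
  water cools: 0.9218×4180×(T − 81.63) = 3853.1(T − 81.63)
4554.1 T = 314531 − 56012 = 258519
T ≈ 56.77 °C. Since T > 0 °C, the all-ice-melts assumption holds.

T_f ≈ 56.8 °C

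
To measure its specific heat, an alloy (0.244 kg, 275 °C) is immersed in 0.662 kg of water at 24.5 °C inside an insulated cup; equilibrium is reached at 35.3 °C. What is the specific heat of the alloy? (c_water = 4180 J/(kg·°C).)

c ≈ 511 J/(kg·°C)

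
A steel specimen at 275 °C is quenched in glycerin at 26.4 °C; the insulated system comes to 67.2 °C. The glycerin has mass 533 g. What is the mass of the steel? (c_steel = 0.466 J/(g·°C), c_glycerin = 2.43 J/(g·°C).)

m ≈ 546 g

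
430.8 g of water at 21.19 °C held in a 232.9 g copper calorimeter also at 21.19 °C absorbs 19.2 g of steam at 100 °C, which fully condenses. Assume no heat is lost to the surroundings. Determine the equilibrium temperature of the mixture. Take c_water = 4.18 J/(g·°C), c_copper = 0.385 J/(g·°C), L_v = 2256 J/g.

T_f ≈ 46.4 °C

Let T be the final temperature. ΣQ_i = 0:
steam→water at 100 °C releases m L_v = 19.2·2256 = 43315; condensate cools 100→T: 19.2·4.18·(T − 100) = 80.26(T − 100); original water: 1800.7(T − 21.19); copper cup: 232.9·0.385·(T − 21.19) = 89.67(T − 21.19)
1970.7 T = 43315 + 8025.6 + 40058 = 91399
T ≈ 46.38 °C (< 100 °C, so full condensation is consistent).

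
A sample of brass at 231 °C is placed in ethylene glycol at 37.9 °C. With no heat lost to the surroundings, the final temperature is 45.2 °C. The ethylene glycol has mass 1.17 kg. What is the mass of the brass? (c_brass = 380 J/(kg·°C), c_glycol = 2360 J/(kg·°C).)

m ≈ 0.285 kg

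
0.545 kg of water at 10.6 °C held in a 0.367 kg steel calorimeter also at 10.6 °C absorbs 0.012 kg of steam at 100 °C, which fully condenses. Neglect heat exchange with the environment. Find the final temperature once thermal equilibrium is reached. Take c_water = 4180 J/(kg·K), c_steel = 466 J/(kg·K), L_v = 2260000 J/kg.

T_f ≈ 23.2 °C

Net heat exchanged in the isolated system is zero:
condense steam: −0.012×2260000 = −27120; condensate cools 100→T: 0.012×4180×(T − 100) = 50.16(T − 100); water warms: 0.545×4180×(T − 10.6) = 2278.1(T − 10.6); steel cup: 0.367×466×(T − 10.6) = 171.02(T − 10.6)
2499.3 T = 27120 + 5016 + 25961 = 58097
T ≈ 23.25 °C (< 100 °C, so full condensation is consistent).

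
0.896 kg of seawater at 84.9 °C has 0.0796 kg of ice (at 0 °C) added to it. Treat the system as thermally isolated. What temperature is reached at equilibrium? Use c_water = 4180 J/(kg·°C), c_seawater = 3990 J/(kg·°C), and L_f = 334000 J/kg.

Heat gained plus heat lost sum to zero:
melt ice: 0.0796·334000 = 26586
  meltwater 0→T: 0.0796·4180·T = 332.73 T
  seawater cools: 0.896·3990·(T − 84.9) = 3575(T − 84.9)
3907.8 T = 303521 − 26586 = 276934
T ≈ 70.87 °C — above 0 °C, consistent with complete melting.

T_f ≈ 70.9 °C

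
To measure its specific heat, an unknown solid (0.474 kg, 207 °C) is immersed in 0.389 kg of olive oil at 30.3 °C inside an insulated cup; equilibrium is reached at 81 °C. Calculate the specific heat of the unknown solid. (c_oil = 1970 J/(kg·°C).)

c ≈ 651 J/(kg·°C)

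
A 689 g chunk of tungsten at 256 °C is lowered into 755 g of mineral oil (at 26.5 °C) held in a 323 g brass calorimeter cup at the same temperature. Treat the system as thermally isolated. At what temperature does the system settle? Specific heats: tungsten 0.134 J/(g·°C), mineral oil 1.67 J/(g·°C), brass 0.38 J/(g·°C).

T_f ≈ 40.9 °C

With ΣQ=0 the equilibrium temperature is the m·c-weighted mean:
T_f = (92.33·256 + 1260.8·26.5 + 122.74·26.5) / (92.33 + 1260.8 + 122.74)
    = 60301 / 1475.9 ≈ 40.86 °C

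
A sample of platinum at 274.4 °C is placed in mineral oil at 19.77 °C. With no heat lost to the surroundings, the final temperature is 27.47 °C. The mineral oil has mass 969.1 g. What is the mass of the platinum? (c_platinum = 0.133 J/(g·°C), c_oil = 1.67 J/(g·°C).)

m ≈ 379 g

Heat gained plus heat lost sum to zero:
m·0.133·(27.47 − 274.4) + 969.1·1.67·(27.47 − 19.77) = 0
-32.84 m = -12462
m = -12462/-32.84 ≈ 379.4 g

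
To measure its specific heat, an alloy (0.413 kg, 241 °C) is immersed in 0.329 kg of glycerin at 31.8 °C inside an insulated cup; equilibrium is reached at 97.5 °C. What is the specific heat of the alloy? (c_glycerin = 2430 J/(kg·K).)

c ≈ 886 J/(kg·K)

Heat lost by the alloy = heat gained by the glycerin:
0.413·c·(241 − 97.5) = 0.329·2430·(97.5 − 31.8)
59.27 c = 52525  ⇒  c ≈ 886.3 J/(kg·K)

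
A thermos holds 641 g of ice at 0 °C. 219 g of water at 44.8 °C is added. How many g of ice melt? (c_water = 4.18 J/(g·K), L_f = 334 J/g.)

Water can give up m c ΔT = 219·4.18·44.8 = 41011 J before reaching 0 °C.
To melt every bit of ice: 641·334 = 214094 J.
That's not enough to melt it all — equilibrium is at 0 °C with ice remaining.
m_melt = 41011 / L_f = 122.8 g.

m_melted ≈ 123 g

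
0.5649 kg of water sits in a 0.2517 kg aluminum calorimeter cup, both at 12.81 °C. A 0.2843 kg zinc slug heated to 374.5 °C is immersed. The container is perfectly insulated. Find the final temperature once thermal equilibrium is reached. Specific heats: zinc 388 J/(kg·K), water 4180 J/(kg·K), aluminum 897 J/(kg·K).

T_f ≈ 27.6 °C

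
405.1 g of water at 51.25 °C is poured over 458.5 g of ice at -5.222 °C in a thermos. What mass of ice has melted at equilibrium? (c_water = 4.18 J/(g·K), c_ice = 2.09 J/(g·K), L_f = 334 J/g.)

Cooling the water to 0 °C releases 405.1·4.18·51.25 = 86783 J.
Warming the ice to 0 °C takes 458.5·2.09·5.222 = 5004.1 J, leaving 81778 J for melting.
Melting all 458.5 g of ice would need 458.5·334 = 153139 J.
Since 81778 < 153139 J, not all the ice melts; equilibrium is at 0 °C.
m_melt = 81778 / L_f = 244.8 g.

m_melted ≈ 245 g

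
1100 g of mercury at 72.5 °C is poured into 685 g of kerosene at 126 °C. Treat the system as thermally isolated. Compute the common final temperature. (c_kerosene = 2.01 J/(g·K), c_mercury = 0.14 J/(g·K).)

Set heat shed by the hot body equal to heat absorbed by the cold body:
685×2.01×(126 − T) = 1100×0.14×(T − 72.5)
1376.8(126 − T) = 154(T − 72.5)
1530.8 T = 184648  ⇒  T ≈ 120.62 °C

T_f ≈ 120.6 °C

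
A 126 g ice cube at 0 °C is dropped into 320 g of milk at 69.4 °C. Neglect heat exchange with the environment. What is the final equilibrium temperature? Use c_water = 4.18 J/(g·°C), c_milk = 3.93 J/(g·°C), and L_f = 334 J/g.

Heat gained plus heat lost sum to zero:
latent heat to melt: 126×334 = 42084; warm the meltwater: 526.68 T; milk: 1257.6(T − 69.4)
1784.3 T = 87277 − 42084 = 45193
T ≈ 25.33 °C. Since T > 0 °C, the all-ice-melts assumption holds.

T_f ≈ 25.3 °C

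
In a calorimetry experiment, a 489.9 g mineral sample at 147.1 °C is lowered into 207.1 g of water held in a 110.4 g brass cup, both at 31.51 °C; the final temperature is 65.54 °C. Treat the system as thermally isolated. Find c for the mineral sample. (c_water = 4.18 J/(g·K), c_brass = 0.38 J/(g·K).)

c ≈ 0.773 J/(g·K)

Energy conservation, ΣQ = 0:
489.9×c×(65.54 − 147.1) + 207.1×4.18×(65.54 − 31.51) + 110.4×0.38×(65.54 − 31.51) = 0
-39956 c = -30887
c = -30887/-39956 ≈ 0.773 J/(g·K)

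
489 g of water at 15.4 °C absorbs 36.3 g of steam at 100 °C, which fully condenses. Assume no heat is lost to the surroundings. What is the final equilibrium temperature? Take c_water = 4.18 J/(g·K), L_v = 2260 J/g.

T_f ≈ 58.6 °C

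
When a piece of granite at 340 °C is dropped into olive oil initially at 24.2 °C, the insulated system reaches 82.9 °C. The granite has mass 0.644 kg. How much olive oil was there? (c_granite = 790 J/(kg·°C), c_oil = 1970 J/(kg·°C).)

m ≈ 1.13 kg

Heat lost by the granite = heat gained by the oil:
0.644·790·(340 − 82.9) = m·1970·(82.9 − 24.2)
115639 m = 130802  ⇒  m ≈ 1.131 kg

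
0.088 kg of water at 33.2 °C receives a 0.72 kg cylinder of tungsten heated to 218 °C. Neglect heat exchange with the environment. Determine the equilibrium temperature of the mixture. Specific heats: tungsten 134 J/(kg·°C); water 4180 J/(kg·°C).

T_f ≈ 71.6 °C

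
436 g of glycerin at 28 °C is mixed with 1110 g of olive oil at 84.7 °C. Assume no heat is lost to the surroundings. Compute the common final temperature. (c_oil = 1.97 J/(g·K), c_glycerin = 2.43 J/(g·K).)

Setting the total heat transfer to zero:
1110×1.97×(T − 84.7) + 436×2.43×(T − 28) = 0
3246.2 T = 214879
T = 214879 / 3246.2 = 66.2 °C

T_f ≈ 66.2 °C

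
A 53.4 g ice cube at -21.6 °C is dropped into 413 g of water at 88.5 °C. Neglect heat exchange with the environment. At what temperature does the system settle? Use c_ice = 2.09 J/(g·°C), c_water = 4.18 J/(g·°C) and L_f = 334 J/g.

Energy conservation, ΣQ = 0:
warm ice to 0 °C: 53.4·2.09·(0 − (-21.6)) = 2410.7
  melt ice: 53.4·334 = 17836
  meltwater 0→T: 53.4·4.18·T = 223.21 T
  water cools: 413·4.18·(T − 88.5) = 1726.3(T − 88.5)
1949.6 T = 152781 − 20246 = 132535
T ≈ 67.98 °C — above 0 °C, consistent with complete melting.

T_f ≈ 68.0 °C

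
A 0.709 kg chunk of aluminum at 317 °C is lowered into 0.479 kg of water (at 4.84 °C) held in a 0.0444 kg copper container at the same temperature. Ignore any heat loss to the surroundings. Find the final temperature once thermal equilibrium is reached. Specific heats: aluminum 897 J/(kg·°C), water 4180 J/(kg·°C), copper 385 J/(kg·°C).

Taking heat into each body as positive, Σ m c ΔT = 0:
0.709×897×(T − 317) + 0.479×4180×(T − 4.84) + 0.0444×385×(T − 4.84) = 0
635.97(T − 317) + 2002.2(T − 4.84) + 17.09(T − 4.84) = 0
2655.3 T = 211377
T ≈ 79.61 °C

T_f ≈ 79.6 °C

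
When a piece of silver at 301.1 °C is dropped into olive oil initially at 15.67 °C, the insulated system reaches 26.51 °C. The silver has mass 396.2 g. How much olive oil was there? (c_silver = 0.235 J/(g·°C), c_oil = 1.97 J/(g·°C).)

Heat lost by the silver = heat gained by the oil:
396.2×0.235×(301.1 − 26.51) = m×1.97×(26.51 − 15.67)
21.35 m = 25566  ⇒  m ≈ 1197 g

m ≈ 1200 g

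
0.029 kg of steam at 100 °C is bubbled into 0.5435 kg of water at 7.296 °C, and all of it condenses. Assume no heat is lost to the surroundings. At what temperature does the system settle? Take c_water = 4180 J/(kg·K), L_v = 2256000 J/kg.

T_f ≈ 39.3 °C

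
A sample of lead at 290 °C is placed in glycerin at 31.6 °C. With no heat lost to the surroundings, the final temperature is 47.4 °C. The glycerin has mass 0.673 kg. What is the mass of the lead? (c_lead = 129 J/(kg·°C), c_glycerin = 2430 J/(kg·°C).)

m ≈ 0.826 kg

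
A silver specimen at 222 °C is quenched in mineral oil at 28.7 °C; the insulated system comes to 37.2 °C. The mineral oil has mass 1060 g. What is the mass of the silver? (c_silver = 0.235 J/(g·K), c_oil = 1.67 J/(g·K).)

m ≈ 346 g

|Q_silver| = |Q_oil|:
m·0.235·(222 − 37.2) = 1060·1.67·(37.2 − 28.7)
43.43 m = 15047  ⇒  m ≈ 346.5 g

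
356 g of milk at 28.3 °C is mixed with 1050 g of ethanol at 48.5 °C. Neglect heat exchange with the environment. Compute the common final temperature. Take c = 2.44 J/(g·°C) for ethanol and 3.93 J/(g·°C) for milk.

T_f ≈ 41.4 °C

Net heat exchanged in the isolated system is zero:
1050×2.44×(T − 48.5) + 356×3.93×(T − 28.3) = 0
(2562 + 1399.1) T = 2562×48.5 + 1399.1×28.3
T = 163851 / 3961.1 = 41.4 °C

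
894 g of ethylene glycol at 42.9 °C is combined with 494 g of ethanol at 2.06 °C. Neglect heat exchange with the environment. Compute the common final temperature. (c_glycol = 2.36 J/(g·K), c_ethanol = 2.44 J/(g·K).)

Heat gained plus heat lost sum to zero:
894×2.36×(T − 42.9) + 494×2.44×(T − 2.06) = 0
2109.8(T − 42.9) + 1205.4(T − 2.06) = 0
3315.2 T = 92995
T = 92995/3315.2 ≈ 28.05 °C

T_f ≈ 28.1 °C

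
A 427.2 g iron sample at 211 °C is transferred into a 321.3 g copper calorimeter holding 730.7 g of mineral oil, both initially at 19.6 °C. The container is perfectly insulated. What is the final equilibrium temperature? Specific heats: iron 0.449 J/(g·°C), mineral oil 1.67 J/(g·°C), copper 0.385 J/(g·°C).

T_f ≈ 43.5 °C

Net heat exchanged in the isolated system is zero:
427.2·0.449·(T − 211) + 730.7·1.67·(T − 19.6) + 321.3·0.385·(T − 19.6) = 0
(191.81 + 1220.3 + 123.7) T = 191.81·211 + 1220.3·19.6 + 123.7·19.6
T ≈ 43.51 °C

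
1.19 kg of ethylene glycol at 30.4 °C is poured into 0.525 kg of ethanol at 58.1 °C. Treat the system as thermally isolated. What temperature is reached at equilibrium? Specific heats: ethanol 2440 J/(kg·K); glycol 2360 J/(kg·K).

T_f is the heat-capacity-weighted average of the initial temperatures:
T_f = (1281*58.1 + 2808.4*30.4) / (1281 + 2808.4)
    = 159801 / 4089.4 ≈ 39.08 °C

T_f ≈ 39.1 °C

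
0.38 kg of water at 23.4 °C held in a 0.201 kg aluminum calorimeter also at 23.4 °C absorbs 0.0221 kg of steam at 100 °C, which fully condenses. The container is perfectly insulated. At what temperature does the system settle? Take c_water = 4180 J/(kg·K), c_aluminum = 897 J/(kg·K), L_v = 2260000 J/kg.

Sum of m c ΔT and latent-heat terms is zero:
latent heat released on condensation: 0.0221×2260000 = 49946
  condensate cools 100→T: 0.0221×4180×(T − 100) = 92.38(T − 100)
  original water: 1588.4(T − 23.4)
  aluminum cup: 0.201×897×(T − 23.4) = 180.3(T − 23.4)
1861.1 T = 49946 + 9237.8 + 41388 = 100571
T ≈ 54.04 °C — below 100 °C, confirming all the steam condensed.

T_f ≈ 54.0 °C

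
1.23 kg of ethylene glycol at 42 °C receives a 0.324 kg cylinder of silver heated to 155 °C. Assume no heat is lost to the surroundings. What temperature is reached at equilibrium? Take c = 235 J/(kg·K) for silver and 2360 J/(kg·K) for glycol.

T_f ≈ 44.9 °C

With ΣQ=0 the equilibrium temperature is the m·c-weighted mean:
T_f = (76.14*155 + 2902.8*42) / (76.14 + 2902.8)
    = 133719 / 2978.9 ≈ 44.89 °C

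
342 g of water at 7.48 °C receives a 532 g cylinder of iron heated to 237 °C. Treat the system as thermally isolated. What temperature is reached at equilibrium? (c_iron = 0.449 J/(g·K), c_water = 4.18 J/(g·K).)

Heat gained plus heat lost sum to zero:
532*0.449*(T − 237) + 342*4.18*(T − 7.48) = 0
238.87(T − 237) + 1429.6(T − 7.48) = 0
(238.87 + 1429.6) T = 238.87*237 + 1429.6*7.48
T = 67305/1668.4 ≈ 40.34 °C

T_f ≈ 40.3 °C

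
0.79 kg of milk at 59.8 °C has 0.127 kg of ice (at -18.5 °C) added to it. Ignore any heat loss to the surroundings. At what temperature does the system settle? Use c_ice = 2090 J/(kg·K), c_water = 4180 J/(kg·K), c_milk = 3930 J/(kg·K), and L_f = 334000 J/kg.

T_f ≈ 38.0 °C

Let T be the final temperature. ΣQ_i = 0:
warm ice to 0 °C: 0.127×2090×(0 − (-18.5)) = 4910.5
  fusion: m_ice L_f = 0.127×334000 = 42418
  meltwater 0→T: 0.127×4180×T = 530.86 T
  milk cools: 0.79×3930×(T − 59.8) = 3104.7(T − 59.8)
3635.6 T = 185661 − 47328 = 138333
T ≈ 38.05 °C. Since T > 0 °C, the all-ice-melts assumption holds.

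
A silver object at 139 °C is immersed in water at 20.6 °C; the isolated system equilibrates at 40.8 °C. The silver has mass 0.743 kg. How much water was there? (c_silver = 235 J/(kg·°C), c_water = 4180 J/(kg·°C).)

Heat lost by the silver = heat gained by the water:
0.743×235×(139 − 40.8) = m×4180×(40.8 − 20.6)
84436 m = 17146  ⇒  m ≈ 0.2031 kg

m ≈ 0.203 kg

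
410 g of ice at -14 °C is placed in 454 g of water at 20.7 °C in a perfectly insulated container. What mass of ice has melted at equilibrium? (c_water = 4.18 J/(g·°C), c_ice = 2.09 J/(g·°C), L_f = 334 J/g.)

m_melted ≈ 81.7 g

Heat available from the water dropping to 0 °C: 454·4.18·20.7 = 39283 J.
Of that, 410·2.09·14 = 11997 J goes to bring the ice to 0 °C, leaving 27286 J.
To melt every bit of ice: 410·334 = 136940 J.
27286 J < 136940 J, so only part of the ice melts and the system sits at 0 °C.
m_melt = 27286 / L_f = 81.7 g.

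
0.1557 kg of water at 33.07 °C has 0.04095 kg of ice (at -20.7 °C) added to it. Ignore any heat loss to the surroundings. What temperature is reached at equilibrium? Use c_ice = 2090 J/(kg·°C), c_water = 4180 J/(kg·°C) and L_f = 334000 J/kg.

T_f ≈ 7.4 °C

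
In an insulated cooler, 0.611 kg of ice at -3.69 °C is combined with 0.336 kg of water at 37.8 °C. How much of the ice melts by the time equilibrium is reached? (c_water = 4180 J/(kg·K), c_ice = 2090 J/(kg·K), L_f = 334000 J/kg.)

m_melted ≈ 0.145 kg

Heat available from the water dropping to 0 °C: 0.336×4180×37.8 = 53089 J.
Warming the ice to 0 °C takes 0.611×2090×3.69 = 4712.1 J, leaving 48377 J for melting.
To melt every bit of ice: 0.611×334000 = 204074 J.
That's not enough to melt it all — equilibrium is at 0 °C with ice remaining.
m_melted×334000 = 48377  ⇒  m_melted ≈ 0.1448 kg.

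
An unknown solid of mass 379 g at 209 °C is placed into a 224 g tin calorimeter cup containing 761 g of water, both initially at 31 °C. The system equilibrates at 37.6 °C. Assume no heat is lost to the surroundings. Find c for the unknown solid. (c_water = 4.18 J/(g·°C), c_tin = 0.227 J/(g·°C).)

c ≈ 0.328 J/(g·°C)

Heat gained plus heat lost sum to zero:
379·c·(37.6 − 209) + 761·4.18·(37.6 − 31) + 224·0.227·(37.6 − 31) = 0
-64961 c = -21330
c = -21330/-64961 ≈ 0.3284 J/(g·°C)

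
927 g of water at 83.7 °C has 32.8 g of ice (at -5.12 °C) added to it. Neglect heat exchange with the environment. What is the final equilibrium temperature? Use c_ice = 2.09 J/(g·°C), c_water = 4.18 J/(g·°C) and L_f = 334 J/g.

T_f ≈ 78.0 °C

Net heat exchanged in the isolated system is zero:
warm ice to 0 °C: 32.8·2.09·(0 − (-5.12)) = 350.99; melt ice: 32.8·334 = 10955; meltwater 0→T: 32.8·4.18·T = 137.1 T; water: 3874.9(T − 83.7)
4012 T = 324326 − 11306 = 313020
T ≈ 78.02 °C. Since T > 0 °C, the all-ice-melts assumption holds.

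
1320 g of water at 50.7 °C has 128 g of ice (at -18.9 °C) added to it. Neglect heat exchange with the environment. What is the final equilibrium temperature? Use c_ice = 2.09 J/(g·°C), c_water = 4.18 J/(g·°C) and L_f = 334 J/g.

Energy conservation, ΣQ = 0:
ice -18.9→0 °C: 128×2.09×18.9 = 5056.1
  melt ice: 128×334 = 42752
  warm the meltwater: 535.04 T
  water cools: 1320×4.18×(T − 50.7) = 5517.6(T − 50.7)
6052.6 T = 279742 − 47808 = 231934
T ≈ 38.32 °C. Since T > 0 °C, the all-ice-melts assumption holds.

T_f ≈ 38.3 °C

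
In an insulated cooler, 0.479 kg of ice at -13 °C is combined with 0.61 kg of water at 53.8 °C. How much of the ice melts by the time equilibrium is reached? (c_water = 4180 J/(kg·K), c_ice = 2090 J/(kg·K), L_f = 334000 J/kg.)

m_melted ≈ 0.372 kg

Cooling the water to 0 °C releases 0.61·4180·53.8 = 137179 J.
Warming the ice to 0 °C takes 0.479·2090·13 = 13014 J, leaving 124165 J for melting.
To melt every bit of ice: 0.479·334000 = 159986 J.
Since 124165 < 159986 J, not all the ice melts; equilibrium is at 0 °C.
Mass melted = 124165/334000 ≈ 0.3718 kg.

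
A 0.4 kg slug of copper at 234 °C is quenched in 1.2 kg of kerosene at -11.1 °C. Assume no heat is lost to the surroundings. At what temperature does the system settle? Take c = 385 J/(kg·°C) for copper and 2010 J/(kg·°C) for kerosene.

T_f ≈ 3.6 °C

Set heat shed by the hot body equal to heat absorbed by the cold body:
0.4*385*(234 − T) = 1.2*2010*(T − (-11.1))
154(234 − T) = 2412(T − (-11.1))
2566 T = 9262.8  ⇒  T ≈ 3.61 °C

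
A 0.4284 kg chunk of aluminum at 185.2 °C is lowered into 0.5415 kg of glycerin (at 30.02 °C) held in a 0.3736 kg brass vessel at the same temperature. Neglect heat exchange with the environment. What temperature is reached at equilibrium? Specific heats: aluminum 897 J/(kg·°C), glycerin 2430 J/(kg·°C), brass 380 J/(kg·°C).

Setting the total heat transfer to zero:
0.4284*897*(T − 185.2) + 0.5415*2430*(T − 30.02) + 0.3736*380*(T − 30.02) = 0
(384.27 + 1315.8 + 141.97) T = 384.27*185.2 + 1315.8*30.02 + 141.97*30.02
T = 114931/1842.1 ≈ 62.39 °C

T_f ≈ 62.4 °C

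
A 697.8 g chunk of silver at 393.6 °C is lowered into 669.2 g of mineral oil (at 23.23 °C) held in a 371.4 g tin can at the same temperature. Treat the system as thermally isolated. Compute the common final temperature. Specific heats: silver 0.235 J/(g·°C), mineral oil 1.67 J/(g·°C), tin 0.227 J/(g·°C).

T_f ≈ 67.7 °C

Energy conservation, ΣQ = 0:
697.8·0.235·(T − 393.6) + 669.2·1.67·(T − 23.23) + 371.4·0.227·(T − 23.23) = 0
163.98(T − 393.6) + 1117.6(T − 23.23) + 84.31(T − 23.23) = 0
1365.9 T = 92463
T ≈ 67.70 °C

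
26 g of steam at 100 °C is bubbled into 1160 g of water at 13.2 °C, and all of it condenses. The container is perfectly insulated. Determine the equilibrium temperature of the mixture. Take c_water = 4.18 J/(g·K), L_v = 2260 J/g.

T_f ≈ 27.0 °C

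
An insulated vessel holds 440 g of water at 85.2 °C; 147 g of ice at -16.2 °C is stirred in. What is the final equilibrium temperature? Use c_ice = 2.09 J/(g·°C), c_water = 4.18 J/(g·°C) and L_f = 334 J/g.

Energy conservation, ΣQ = 0:
warm ice to 0 °C: 147·2.09·(0 − (-16.2)) = 4977.1; melt ice: 147·334 = 49098; warm the meltwater: 614.46 T; water: 1839.2(T − 85.2)
2453.7 T = 156700 − 54075 = 102625
T ≈ 41.83 °C (positive, so assuming full melt was valid).

T_f ≈ 41.8 °C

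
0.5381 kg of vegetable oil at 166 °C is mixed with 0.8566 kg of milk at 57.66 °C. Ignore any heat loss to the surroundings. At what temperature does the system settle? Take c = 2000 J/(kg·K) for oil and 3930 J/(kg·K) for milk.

Heat gained plus heat lost sum to zero:
0.5381*2000*(T − 166) + 0.8566*3930*(T − 57.66) = 0
1076.2(T − 166) + 3366.4(T − 57.66) = 0
4442.6 T = 372758
T = 372758/4442.6 ≈ 83.90 °C

T_f ≈ 83.9 °C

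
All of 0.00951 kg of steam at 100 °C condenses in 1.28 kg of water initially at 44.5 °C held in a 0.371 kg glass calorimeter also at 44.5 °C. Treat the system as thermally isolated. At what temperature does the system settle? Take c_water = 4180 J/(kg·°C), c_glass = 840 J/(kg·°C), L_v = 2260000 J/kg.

Conservation of energy gives ΣQ = 0:
latent heat released on condensation: 0.00951·2260000 = 21493
  condensed water 100 °C→T: 39.75(T − 100)
  water warms: 1.28·4180·(T − 44.5) = 5350.4(T − 44.5)
  glass cup: 0.371·840·(T − 44.5) = 311.64(T − 44.5)
5701.8 T = 21493 + 3975.2 + 251961 = 277429
T ≈ 48.66 °C, under the boiling point, so the assumption holds.

T_f ≈ 48.7 °C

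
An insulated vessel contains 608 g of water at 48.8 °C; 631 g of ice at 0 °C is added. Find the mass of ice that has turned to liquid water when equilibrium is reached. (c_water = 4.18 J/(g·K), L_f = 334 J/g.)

Heat available from the water dropping to 0 °C: 608·4.18·48.8 = 124022 J.
Fully melting the ice requires m_ice L_f = 631·334 = 210754 J.
Since 124022 < 210754 J, not all the ice melts; equilibrium is at 0 °C.
Mass melted = 124022/334 ≈ 371.3 g.

m_melted ≈ 371 g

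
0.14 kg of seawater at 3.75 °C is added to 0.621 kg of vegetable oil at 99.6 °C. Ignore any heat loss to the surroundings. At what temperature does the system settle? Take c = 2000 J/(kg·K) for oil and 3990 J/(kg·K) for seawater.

T_f ≈ 69.9 °C

With ΣQ=0 the equilibrium temperature is the m·c-weighted mean:
T_f = (1242×99.6 + 558.6×3.75) / (1242 + 558.6)
    = 125798 / 1800.6 ≈ 69.86 °C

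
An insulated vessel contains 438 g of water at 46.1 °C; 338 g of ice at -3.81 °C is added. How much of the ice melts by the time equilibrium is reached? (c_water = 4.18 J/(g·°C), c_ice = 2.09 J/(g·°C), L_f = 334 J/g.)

Cooling the water to 0 °C releases 438·4.18·46.1 = 84402 J.
Of that, 338·2.09·3.81 = 2691.5 J goes to bring the ice to 0 °C, leaving 81710 J.
Fully melting the ice requires m_ice L_f = 338·334 = 112892 J.
81710 J < 112892 J, so only part of the ice melts and the system sits at 0 °C.
m_melt = 81710 / L_f = 244.6 g.

m_melted ≈ 245 g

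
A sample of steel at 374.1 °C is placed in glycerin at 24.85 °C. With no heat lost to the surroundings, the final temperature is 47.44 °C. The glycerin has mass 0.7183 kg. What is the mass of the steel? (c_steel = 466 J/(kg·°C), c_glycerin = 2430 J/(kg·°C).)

m ≈ 0.259 kg

Let T be the final temperature. ΣQ_i = 0:
m×466×(47.44 − 374.1) + 0.7183×2430×(47.44 − 24.85) = 0
-152224 m = -39430
m = -39430/-152224 ≈ 0.259 kg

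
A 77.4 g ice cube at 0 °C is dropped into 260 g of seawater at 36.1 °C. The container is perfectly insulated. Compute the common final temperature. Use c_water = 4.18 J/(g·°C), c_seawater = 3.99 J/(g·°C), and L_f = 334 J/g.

T_f ≈ 8.5 °C

Setting the total heat transfer to zero:
latent heat to melt: 77.4·334 = 25852
  meltwater 0→T: 77.4·4.18·T = 323.53 T
  seawater cools: 260·3.99·(T − 36.1) = 1037.4(T − 36.1)
1360.9 T = 37450 − 25852 = 11599
T ≈ 8.52 °C — above 0 °C, consistent with complete melting.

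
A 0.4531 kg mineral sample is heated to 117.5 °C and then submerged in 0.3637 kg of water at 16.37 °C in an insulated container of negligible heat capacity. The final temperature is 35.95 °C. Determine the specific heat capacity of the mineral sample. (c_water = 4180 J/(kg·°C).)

c ≈ 806 J/(kg·°C)

Taking heat into each body as positive, Σ m c ΔT = 0:
0.4531×c×(35.95 − 117.5) + 0.3637×4180×(35.95 − 16.37) = 0
-36.95 c = -29767
c = -29767/-36.95 ≈ 805.6 J/(kg·°C)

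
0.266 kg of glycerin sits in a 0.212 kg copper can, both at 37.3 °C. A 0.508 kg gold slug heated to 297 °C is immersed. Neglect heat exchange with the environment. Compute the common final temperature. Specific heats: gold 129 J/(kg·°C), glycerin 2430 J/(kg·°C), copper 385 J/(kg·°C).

Conservation of energy gives ΣQ = 0:
0.508·129·(T − 297) + 0.266·2430·(T − 37.3) + 0.212·385·(T − 37.3) = 0
65.53(T − 297) + 646.38(T − 37.3) + 81.62(T − 37.3) = 0
793.53 T = 46617
T ≈ 58.75 °C

T_f ≈ 58.7 °C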